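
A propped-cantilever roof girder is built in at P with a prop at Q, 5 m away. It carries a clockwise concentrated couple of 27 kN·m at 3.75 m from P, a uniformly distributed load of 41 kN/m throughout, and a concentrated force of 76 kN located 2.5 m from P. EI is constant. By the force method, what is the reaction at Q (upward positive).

Remove the prop at Q; the released (primary) structure is a cantilever built in at P.
Downward deflection at the released point Q due to the loads:
  clockwise couple 27 at a = 3.75: M₀a(2L − a)/(2EI) = 316.4/EI
  UDL 41: wL⁴/(8EI) = 3203/EI
  point load 76 at a = 2.5: Pa²(3L − a)/(6EI) = 989.6/EI
  δ_0 = 4509/EI
Flexibility coefficient — unit upward force at Q: δ_{QQ} = L³/(3EI) = 41.67/EI.
Compatibility at Q: δ_0 − R_Q·δ_{QQ} = 0, so R_Q = 4509/41.67 = 108.2 kN.

R_Q = 108.2 kN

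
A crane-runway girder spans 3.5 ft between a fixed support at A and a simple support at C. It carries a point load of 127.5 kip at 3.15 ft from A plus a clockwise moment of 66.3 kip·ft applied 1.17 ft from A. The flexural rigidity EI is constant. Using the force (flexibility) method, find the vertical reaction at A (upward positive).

R_A = 3.239 kip

Remove the prop at C; the released (primary) structure is a cantilever built in at A.
Primary-structure tip deflection at C by superposition:
  point load 127.5 at a = 3.15: Pa²(3L − a)/(6EI) = 1550/EI
  clockwise couple 66.3 at a = 1.17: M₀a(2L − a)/(2EI) = 226.1/EI
  δ_0 = 1776/EI
Tip deflection under a unit load at C: L³/(3EI) = 14.29/EI.
Compatibility at C: δ_0 − R_C·δ_{CC} = 0, so R_C = 1776/14.29 = 124.3 kip.
Vertical equilibrium: R_A = ΣP − R_C = 127.5 − 124.3 = 3.239 kip.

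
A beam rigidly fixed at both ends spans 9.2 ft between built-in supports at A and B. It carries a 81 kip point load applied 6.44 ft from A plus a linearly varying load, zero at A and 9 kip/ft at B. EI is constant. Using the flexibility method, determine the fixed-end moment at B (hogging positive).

Take the two fixed-end moments M_A, M_B as redundants; the released structure is the simple span AB.
Simple-span end rotations at A and B under the given loads:
  at A: point load 81 at a = 6.44: Pab(L + b)/(6LEI) = 311.9/EI
  at B: point load 81 at a = 6.44: Pab(L + a)/(6LEI) = 407.9/EI
  at A: triangular load, peak 9: 7w₀L³/(360EI) = 136.3/EI
  at B: triangular load, peak 9: w₀L³/(45EI) = 155.7/EI
  θ_A0 = 448.2/EI,  θ_B0 = 563.7/EI
Flexibility coefficients: a unit moment at one end gives L/(3EI) there and L/(6EI) at the far end, so f₁₁ = f₂₂ = 3.067/EI and f₁₂ = f₂₁ = 1.533/EI.
Compatibility — zero rotation at each built-in end:
  3.067 M_A + 1.533 M_B = 448.2
  1.533 M_A + 3.067 M_B = 563.7
Solving the pair gives M_A = 72.34 kip·ft and M_B = 147.6 kip·ft (hogging).

M_B = 147.6 kip·ft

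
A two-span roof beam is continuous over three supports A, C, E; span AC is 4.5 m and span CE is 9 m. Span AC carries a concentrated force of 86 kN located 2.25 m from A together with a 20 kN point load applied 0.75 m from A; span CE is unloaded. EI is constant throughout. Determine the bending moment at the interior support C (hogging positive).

M_C = 26.62 kN·m

Release continuity at C by inserting a hinge; the redundant is the internal moment M_C. The primary structure is two simply-supported spans AC and CE.
Rotations at C on the released spans (each span's end-slope, ×1/EI):
  span AC: point load 86 at a = 2.25: Pab(L + a)/(6LEI) = 108.8/EI
  span AC: point load 20 at a = 0.75: Pab(L + a)/(6LEI) = 10.94/EI
  relative rotation θ_0 = (119.8 + 0)/EI = 119.8/EI
A unit hogging moment at C produces rotation L₁/(3EI) + L₂/(3EI) = 4.5/EI.
Slope continuity at C: θ_0 = M_C·4.5/EI, so M_C = 119.8/4.5 = 26.62 kN·m (hogging).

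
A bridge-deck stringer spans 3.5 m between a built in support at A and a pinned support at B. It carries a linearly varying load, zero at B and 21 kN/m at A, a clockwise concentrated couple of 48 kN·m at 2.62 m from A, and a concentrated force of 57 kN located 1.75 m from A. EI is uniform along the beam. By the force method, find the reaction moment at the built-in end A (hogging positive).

Remove the prop at B; the released (primary) structure is a cantilever built in at A.
Deflection at B on the released cantilever, summing each load's contribution:
  triangular load, peak 21 at the fixed end: w₀L⁴/(30EI) = 105/EI
  clockwise couple 48 at a = 2.62: M₀a(2L − a)/(2EI) = 275.4/EI
  point load 57 at a = 1.75: Pa²(3L − a)/(6EI) = 254.6/EI
  δ_0 = 635/EI
Flexibility coefficient — unit upward force at B: δ_{BB} = L³/(3EI) = 14.29/EI.
The prop prevents deflection at B: R_B = δ_0/δ_{BB} = 635/14.29 = 44.43 kN.
Moment equilibrium about A: M_A = Σ(load moments about A) − R_B·L = 190.6 − 44.43×3.5 = 35.11 kN·m.

M_A = 35.11 kN·m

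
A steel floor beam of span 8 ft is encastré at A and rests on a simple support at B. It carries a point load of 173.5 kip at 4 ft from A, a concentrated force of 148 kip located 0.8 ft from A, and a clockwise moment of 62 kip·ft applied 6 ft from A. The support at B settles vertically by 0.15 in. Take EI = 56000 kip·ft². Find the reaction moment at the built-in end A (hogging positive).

Remove the prop at B; the released (primary) structure is a cantilever built in at A.
Free-end deflection of the primary structure under the applied loading (downward +):
  point load 173.5 at a = 4: Pa²(3L − a)/(6EI) = 9253/EI
  point load 148 at a = 0.8: Pa²(3L − a)/(6EI) = 366.3/EI
  clockwise couple 62 at a = 6: M₀a(2L − a)/(2EI) = 1860/EI
  δ_0 = 11480/EI
Tip deflection under a unit load at B: L³/(3EI) = 170.7/EI.
With EI = 56000 kip·ft²: δ_0 = 0.20499 ft and δ_{BB} = 0.003048 ft/kip.
Compatibility — the beam at B must follow the support down by 0.0125 ft: δ_0 − R_B·δ_{BB} = 0.0125, so R_B = (0.20499 − 0.0125)/0.003048 = 63.16 kip.
Moment equilibrium about A: M_A = Σ(load moments about A) − R_B·L = 874.4 − 63.16×8 = 369.1 kip·ft.

M_A = 369.1 kip·ft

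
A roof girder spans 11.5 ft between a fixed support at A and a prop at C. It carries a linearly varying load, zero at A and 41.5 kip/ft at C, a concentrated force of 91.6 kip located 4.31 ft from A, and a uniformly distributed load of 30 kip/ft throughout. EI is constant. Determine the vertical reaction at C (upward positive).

R_C = 277.5 kip

Remove the prop at C; the released (primary) structure is a cantilever built in at A.
Free-end deflection of the primary structure under the applied loading (downward +):
  triangular load, peak 41.5 at the free end: 11w₀L⁴/(120EI) = 66535/EI
  point load 91.6 at a = 4.31: Pa²(3L − a)/(6EI) = 8562/EI
  UDL 30: wL⁴/(8EI) = 65588/EI
  δ_0 = 140685/EI
Tip deflection under a unit load at C: L³/(3EI) = 507/EI.
Compatibility at C: δ_0 − R_C·δ_{CC} = 0, so R_C = 140685/507 = 277.5 kip.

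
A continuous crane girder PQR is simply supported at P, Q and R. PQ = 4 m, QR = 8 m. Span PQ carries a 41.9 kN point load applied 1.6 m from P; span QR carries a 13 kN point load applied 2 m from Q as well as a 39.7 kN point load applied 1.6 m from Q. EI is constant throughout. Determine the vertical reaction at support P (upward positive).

Take M_Q as the redundant. Released structure: two simple spans PQ and QR with a hinge at Q.
End slopes at the hinge Q, treating each span as simply supported:
  span PQ: point load 41.9 at a = 1.6: Pab(L + a)/(6LEI) = 37.54/EI
  span QR: point load 13 at a = 2: Pab(L + b)/(6LEI) = 45.5/EI
  span QR: point load 39.7 at a = 1.6: Pab(L + b)/(6LEI) = 122/EI
  relative rotation θ_0 = (37.54 + 167.5)/EI = 205/EI
A unit hogging moment at Q produces rotation L₁/(3EI) + L₂/(3EI) = 4/EI.
Slope continuity at Q: θ_0 = M_Q·4/EI, so M_Q = 205/4 = 51.25 kN·m (hogging).
Span PQ, ΣM about P with M_Q applied at Q: R_Q^{PQ}·4 = 67.04 + 51.25, so R_Q^{PQ} = 29.57 kN and R_P = 41.9 − 29.57 = 12.33 kN.

R_P = 12.33 kN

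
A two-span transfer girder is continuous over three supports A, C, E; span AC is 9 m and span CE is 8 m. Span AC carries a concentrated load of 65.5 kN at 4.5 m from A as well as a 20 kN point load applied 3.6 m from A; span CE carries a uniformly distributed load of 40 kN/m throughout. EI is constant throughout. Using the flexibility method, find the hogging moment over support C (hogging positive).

Insert a hinge at C; M_C is the redundant, and each span becomes simply supported.
End slopes at the hinge C, treating each span as simply supported:
  span AC: point load 65.5 at a = 4.5: Pab(L + a)/(6LEI) = 331.6/EI
  span AC: point load 20 at a = 3.6: Pab(L + a)/(6LEI) = 90.72/EI
  span CE: UDL 40: wL³/(24EI) = 853.3/EI
  relative rotation θ_0 = (422.3 + 853.3)/EI = 1276/EI
A unit hogging moment at C produces rotation L₁/(3EI) + L₂/(3EI) = 5.667/EI.
Slope continuity at C: θ_0 = M_C·5.667/EI, so M_C = 1276/5.667 = 225.1 kN·m (hogging).

M_C = 225.1 kN·m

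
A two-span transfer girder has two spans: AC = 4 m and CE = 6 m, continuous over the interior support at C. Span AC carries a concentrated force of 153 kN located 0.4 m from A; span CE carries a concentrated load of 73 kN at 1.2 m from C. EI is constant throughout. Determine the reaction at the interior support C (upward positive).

R_C = 94.52 kN

Take M_C as the redundant. Released structure: two simple spans AC and CE with a hinge at C.
End slopes at the hinge C, treating each span as simply supported:
  span AC: point load 153 at a = 0.4: Pab(L + a)/(6LEI) = 40.39/EI
  span CE: point load 73 at a = 1.2: Pab(L + b)/(6LEI) = 126.1/EI
  relative rotation θ_0 = (40.39 + 126.1)/EI = 166.5/EI
A unit hogging moment at C produces rotation L₁/(3EI) + L₂/(3EI) = 3.333/EI.
Compatibility: M_C·(L₁+L₂)/(3EI) = θ_0, giving M_C = 49.96 kN·m (hogging).
Span AC, ΣM about A with M_C applied at C: R_C^{AC}·4 = 61.2 + 49.96, so R_C^{AC} = 27.79 kN and R_A = 153 − 27.79 = 125.2 kN.
Span CE, ΣM about E: R_C^{CE}·6 = 350.4 + 49.96, so R_C^{CE} = 66.73 kN and R_E = 73 − 66.73 = 6.273 kN.
R_C = 27.79 + 66.73 = 94.52 kN.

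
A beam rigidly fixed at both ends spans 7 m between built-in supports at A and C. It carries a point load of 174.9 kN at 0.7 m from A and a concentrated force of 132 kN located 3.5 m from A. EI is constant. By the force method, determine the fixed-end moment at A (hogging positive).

M_A = 214.7 kN·m

Release both end moments; the primary structure is a simply-supported span AC with redundants M_A and M_C.
Simple-span end rotations at A and C under the given loads:
  at A: point load 174.9 at a = 0.7: Pab(L + b)/(6LEI) = 244.2/EI
  at C: point load 174.9 at a = 0.7: Pab(L + a)/(6LEI) = 141.4/EI
  at A: point load 132 at a = 3.5: Pab(L + b)/(6LEI) = 404.2/EI
  at C: point load 132 at a = 3.5: Pab(L + a)/(6LEI) = 404.2/EI
  θ_A0 = 648.5/EI,  θ_C0 = 545.7/EI
Flexibility coefficients: a unit moment at one end gives L/(3EI) there and L/(6EI) at the far end, so f₁₁ = f₂₂ = 2.333/EI and f₁₂ = f₂₁ = 1.167/EI.
Compatibility — zero rotation at each built-in end:
  2.333 M_A + 1.167 M_C = 648.5
  1.167 M_A + 2.333 M_C = 545.7
Solving the pair gives M_A = 214.7 kN·m and M_C = 126.5 kN·m (hogging).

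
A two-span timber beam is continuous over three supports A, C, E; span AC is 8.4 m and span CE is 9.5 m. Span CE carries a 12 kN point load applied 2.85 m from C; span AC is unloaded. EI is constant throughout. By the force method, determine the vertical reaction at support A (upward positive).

Insert a hinge at C; M_C is the redundant, and each span becomes simply supported.
Discontinuity in slope at C on the released structure — sum the simple-span end rotations:
  span CE: point load 12 at a = 2.85: Pab(L + b)/(6LEI) = 64.44/EI
  relative rotation θ_0 = (0 + 64.44)/EI = 64.44/EI
A unit hogging moment at C produces rotation L₁/(3EI) + L₂/(3EI) = 5.967/EI.
Slope continuity at C: θ_0 = M_C·5.967/EI, so M_C = 64.44/5.967 = 10.8 kN·m (hogging).
Span AC, ΣM about A with M_C applied at C: R_C^{AC}·8.4 = 0 + 10.8, so R_C^{AC} = 1.286 kN and R_A = 0 − 1.286 = -1.286 kN.

R_A = -1.286 kN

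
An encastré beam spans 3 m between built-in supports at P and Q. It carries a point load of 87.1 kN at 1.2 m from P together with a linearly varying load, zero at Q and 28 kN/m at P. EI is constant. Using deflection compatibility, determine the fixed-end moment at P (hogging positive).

Take the two fixed-end moments M_P, M_Q as redundants; the released structure is the simple span PQ.
End rotations of the released simple span under the applied load (×1/EI):
  at P: point load 87.1 at a = 1.2: Pab(L + b)/(6LEI) = 50.17/EI
  at Q: point load 87.1 at a = 1.2: Pab(L + a)/(6LEI) = 43.9/EI
  at P: triangular load, peak 28: w₀L³/(45EI) = 16.8/EI
  at Q: triangular load, peak 28: 7w₀L³/(360EI) = 14.7/EI
  θ_P0 = 66.97/EI,  θ_Q0 = 58.6/EI
Flexibility coefficients: a unit moment at one end gives L/(3EI) there and L/(6EI) at the far end, so f₁₁ = f₂₂ = 1/EI and f₁₂ = f₂₁ = 0.5/EI.
Compatibility — zero rotation at each built-in end:
  1 M_P + 0.5 M_Q = 66.97
  0.5 M_P + 1 M_Q = 58.6
Solving the pair gives M_P = 50.23 kN·m and M_Q = 33.48 kN·m (hogging).

M_P = 50.23 kN·m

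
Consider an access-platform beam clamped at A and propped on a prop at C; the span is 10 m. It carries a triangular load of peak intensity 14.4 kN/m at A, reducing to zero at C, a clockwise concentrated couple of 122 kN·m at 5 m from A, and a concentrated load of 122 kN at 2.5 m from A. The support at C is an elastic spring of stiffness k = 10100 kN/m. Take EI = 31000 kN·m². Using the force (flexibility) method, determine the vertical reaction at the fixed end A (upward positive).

R_A = 155.7 kN

Release the roller at C. Primary structure: cantilever fixed at A.
Deflection at C on the released cantilever, summing each load's contribution:
  triangular load, peak 14.4 at the fixed end: w₀L⁴/(30EI) = 4800/EI
  clockwise couple 122 at a = 5: M₀a(2L − a)/(2EI) = 4575/EI
  point load 122 at a = 2.5: Pa²(3L − a)/(6EI) = 3495/EI
  δ_0 = 12870/EI
Tip deflection under a unit load at C: L³/(3EI) = 333.3/EI.
With EI = 31000 kN·m²: δ_0 = 0.41515 m and δ_{CC} = 0.010753 m/kN.
Compatibility — the spring shortens by R_C/k under the reaction it provides: δ_0 − R_C·δ_{CC} = R_C/k. With 1/k = 0.000099 m/kN, R_C = δ_0 / (δ_{CC} + 1/k) = 0.41515 / (0.010753 + 0.000099) = 38.26 kN.
Vertical equilibrium: R_A = ΣP − R_C = 194 − 38.26 = 155.7 kN.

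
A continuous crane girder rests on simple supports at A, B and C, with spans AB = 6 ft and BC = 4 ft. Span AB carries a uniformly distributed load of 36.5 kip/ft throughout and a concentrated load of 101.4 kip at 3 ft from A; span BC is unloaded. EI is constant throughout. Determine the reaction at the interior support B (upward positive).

R_B = 229.8 kip

Release continuity at B by inserting a hinge; the redundant is the internal moment M_B. The primary structure is two simply-supported spans AB and BC.
Rotations at B on the released spans (each span's end-slope, ×1/EI):
  span AB: UDL 36.5: wL³/(24EI) = 328.5/EI
  span AB: point load 101.4 at a = 3: Pab(L + a)/(6LEI) = 228.2/EI
  relative rotation θ_0 = (556.6 + 0)/EI = 556.6/EI
A unit hogging moment at B produces rotation L₁/(3EI) + L₂/(3EI) = 3.333/EI.
Slope continuity at B: θ_0 = M_B·3.333/EI, so M_B = 556.6/3.333 = 167 kip·ft (hogging).
Span AB, ΣM about A with M_B applied at B: R_B^{AB}·6 = 961.2 + 167, so R_B^{AB} = 188 kip and R_A = 320.4 − 188 = 132.4 kip.
Span BC, ΣM about C: R_B^{BC}·4 = 0 + 167, so R_B^{BC} = 41.75 kip and R_C = 0 − 41.75 = -41.75 kip.
R_B = 188 + 41.75 = 229.8 kip.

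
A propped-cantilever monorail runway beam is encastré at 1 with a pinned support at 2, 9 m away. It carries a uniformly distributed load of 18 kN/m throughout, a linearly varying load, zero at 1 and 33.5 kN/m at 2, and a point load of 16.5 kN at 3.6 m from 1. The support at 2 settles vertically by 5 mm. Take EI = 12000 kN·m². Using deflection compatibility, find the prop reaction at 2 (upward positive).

R_2 = 146.8 kN

Remove the prop at 2; the released (primary) structure is a cantilever built in at 1.
Free-end deflection of the primary structure under the applied loading (downward +):
  UDL 18: wL⁴/(8EI) = 14762/EI
  triangular load, peak 33.5 at the free end: 11w₀L⁴/(120EI) = 20148/EI
  point load 16.5 at a = 3.6: Pa²(3L − a)/(6EI) = 834/EI
  δ_0 = 35744/EI
Flexibility coefficient — unit upward force at 2: δ_{22} = L³/(3EI) = 243/EI.
With EI = 12000 kN·m²: δ_0 = 2.9787 m and δ_{22} = 0.02025 m/kN.
Compatibility — the beam at 2 must follow the support down by 0.005 m: δ_0 − R_2·δ_{22} = 0.005, so R_2 = (2.9787 − 0.005)/0.02025 = 146.8 kN.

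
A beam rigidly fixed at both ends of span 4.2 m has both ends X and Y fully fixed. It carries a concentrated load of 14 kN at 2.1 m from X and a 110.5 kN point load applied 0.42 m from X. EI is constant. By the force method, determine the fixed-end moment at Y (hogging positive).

Release both end moments; the primary structure is a simply-supported span XY with redundants M_X and M_Y.
End rotations of the released simple span under the applied load (×1/EI):
  at X: point load 14 at a = 2.1: Pab(L + b)/(6LEI) = 15.44/EI
  at Y: point load 14 at a = 2.1: Pab(L + a)/(6LEI) = 15.44/EI
  at X: point load 110.5 at a = 0.42: Pab(L + b)/(6LEI) = 55.55/EI
  at Y: point load 110.5 at a = 0.42: Pab(L + a)/(6LEI) = 32.16/EI
  θ_X0 = 70.99/EI,  θ_Y0 = 47.6/EI
Flexibility coefficients: a unit moment at one end gives L/(3EI) there and L/(6EI) at the far end, so f₁₁ = f₂₂ = 1.4/EI and f₁₂ = f₂₁ = 0.7/EI.
Compatibility — zero rotation at each built-in end:
  1.4 M_X + 0.7 M_Y = 70.99
  0.7 M_X + 1.4 M_Y = 47.6
Solving the pair gives M_X = 44.94 kN·m and M_Y = 11.53 kN·m (hogging).

M_Y = 11.53 kN·m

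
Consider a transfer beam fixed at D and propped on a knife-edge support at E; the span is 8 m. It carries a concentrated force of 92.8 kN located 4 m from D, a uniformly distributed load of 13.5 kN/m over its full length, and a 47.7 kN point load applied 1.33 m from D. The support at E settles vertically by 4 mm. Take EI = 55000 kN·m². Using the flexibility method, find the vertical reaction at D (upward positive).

R_D = 178.4 kN

Take the reaction at E as the redundant and release it; the primary structure is a cantilever fixed at D.
Downward deflection at the released point E due to the loads:
  point load 92.8 at a = 4: Pa²(3L − a)/(6EI) = 4949/EI
  UDL 13.5: wL⁴/(8EI) = 6912/EI
  point load 47.7 at a = 1.33: Pa²(3L − a)/(6EI) = 318.8/EI
  δ_0 = 12180/EI
Flexibility coefficient — unit upward force at E: δ_{EE} = L³/(3EI) = 170.7/EI.
With EI = 55000 kN·m²: δ_0 = 0.22146 m and δ_{EE} = 0.003103 m/kN.
Compatibility — the beam at E must follow the support down by 0.004 m: δ_0 − R_E·δ_{EE} = 0.004, so R_E = (0.22146 − 0.004)/0.003103 = 70.08 kN.
Vertical equilibrium: R_D = ΣP − R_E = 248.5 − 70.08 = 178.4 kN.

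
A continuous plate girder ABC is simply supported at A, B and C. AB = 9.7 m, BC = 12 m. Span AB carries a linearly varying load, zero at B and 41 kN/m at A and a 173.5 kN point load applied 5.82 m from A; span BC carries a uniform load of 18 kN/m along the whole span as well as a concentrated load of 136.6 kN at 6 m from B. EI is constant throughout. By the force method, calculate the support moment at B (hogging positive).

Release continuity at B by inserting a hinge; the redundant is the internal moment M_B. The primary structure is two simply-supported spans AB and BC.
Rotations at B on the released spans (each span's end-slope, ×1/EI):
  span AB: triangular load, peak 41: 7w₀L³/(360EI) = 727.6/EI
  span AB: point load 173.5 at a = 5.82: Pab(L + a)/(6LEI) = 1045/EI
  span BC: UDL 18: wL³/(24EI) = 1296/EI
  span BC: point load 136.6 at a = 6: Pab(L + b)/(6LEI) = 1229/EI
  relative rotation θ_0 = (1772 + 2525)/EI = 4298/EI
A unit hogging moment at B produces rotation L₁/(3EI) + L₂/(3EI) = 7.233/EI.
Slope continuity at B: θ_0 = M_B·7.233/EI, so M_B = 4298/7.233 = 594.2 kN·m (hogging).

M_B = 594.2 kN·m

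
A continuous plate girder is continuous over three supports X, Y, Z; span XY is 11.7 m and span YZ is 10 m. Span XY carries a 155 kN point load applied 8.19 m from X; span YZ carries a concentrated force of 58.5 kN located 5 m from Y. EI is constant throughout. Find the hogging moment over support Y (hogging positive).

M_Y = 225.1 kN·m

Release continuity at Y by inserting a hinge; the redundant is the internal moment M_Y. The primary structure is two simply-supported spans XY and YZ.
Rotations at Y on the released spans (each span's end-slope, ×1/EI):
  span XY: point load 155 at a = 8.19: Pab(L + a)/(6LEI) = 1262/EI
  span YZ: point load 58.5 at a = 5: Pab(L + b)/(6LEI) = 365.6/EI
  relative rotation θ_0 = (1262 + 365.6)/EI = 1628/EI
A unit hogging moment at Y produces rotation L₁/(3EI) + L₂/(3EI) = 7.233/EI.
Slope continuity at Y: θ_0 = M_Y·7.233/EI, so M_Y = 1628/7.233 = 225.1 kN·m (hogging).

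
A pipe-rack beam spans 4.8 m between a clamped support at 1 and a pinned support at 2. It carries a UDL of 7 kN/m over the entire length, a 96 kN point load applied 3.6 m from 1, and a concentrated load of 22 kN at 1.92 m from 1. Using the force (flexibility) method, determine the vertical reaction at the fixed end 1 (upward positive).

Remove the prop at 2; the released (primary) structure is a cantilever built in at 1.
Downward deflection at the released point 2 due to the loads:
  UDL 7: wL⁴/(8EI) = 464.5/EI
  point load 96 at a = 3.6: Pa²(3L − a)/(6EI) = 2239/EI
  point load 22 at a = 1.92: Pa²(3L − a)/(6EI) = 168.7/EI
  δ_0 = 2873/EI
Tip deflection under a unit load at 2: L³/(3EI) = 36.86/EI.
The prop prevents deflection at 2: R_2 = δ_0/δ_{22} = 2873/36.86 = 77.93 kN.
Vertical equilibrium: R_1 = ΣP − R_2 = 151.6 − 77.93 = 73.67 kN.

R_1 = 73.67 kN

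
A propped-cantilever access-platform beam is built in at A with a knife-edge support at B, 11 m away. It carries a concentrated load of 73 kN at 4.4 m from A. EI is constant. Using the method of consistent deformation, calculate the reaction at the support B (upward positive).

Take the reaction at B as the redundant and release it; the primary structure is a cantilever fixed at A.
Free-end deflection of the primary structure under the applied loading (downward +):
  point load 73 at a = 4.4: Pa²(3L − a)/(6EI) = 6737/EI
Flexibility coefficient — unit upward force at B: δ_{BB} = L³/(3EI) = 443.7/EI.
Compatibility at B: δ_0 − R_B·δ_{BB} = 0, so R_B = 6737/443.7 = 15.18 kN.

R_B = 15.18 kN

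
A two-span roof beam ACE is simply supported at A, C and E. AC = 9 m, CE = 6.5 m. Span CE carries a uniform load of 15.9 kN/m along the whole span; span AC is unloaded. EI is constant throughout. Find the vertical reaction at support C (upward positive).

R_C = 61.01 kN

Release continuity at C by inserting a hinge; the redundant is the internal moment M_C. The primary structure is two simply-supported spans AC and CE.
Discontinuity in slope at C on the released structure — sum the simple-span end rotations:
  span CE: UDL 15.9: wL³/(24EI) = 181.9/EI
  relative rotation θ_0 = (0 + 181.9)/EI = 181.9/EI
A unit hogging moment at C produces rotation L₁/(3EI) + L₂/(3EI) = 5.167/EI.
Compatibility: M_C·(L₁+L₂)/(3EI) = θ_0, giving M_C = 35.21 kN·m (hogging).
Span AC, ΣM about A with M_C applied at C: R_C^{AC}·9 = 0 + 35.21, so R_C^{AC} = 3.913 kN and R_A = 0 − 3.913 = -3.913 kN.
Span CE, ΣM about E: R_C^{CE}·6.5 = 335.9 + 35.21, so R_C^{CE} = 57.09 kN and R_E = 103.3 − 57.09 = 46.26 kN.
R_C = 3.913 + 57.09 = 61.01 kN.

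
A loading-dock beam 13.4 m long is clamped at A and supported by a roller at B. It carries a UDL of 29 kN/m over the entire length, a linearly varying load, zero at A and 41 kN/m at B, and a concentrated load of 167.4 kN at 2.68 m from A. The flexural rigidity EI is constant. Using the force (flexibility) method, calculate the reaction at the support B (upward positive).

Release the roller at B. Primary structure: cantilever fixed at A.
Primary-structure tip deflection at B by superposition:
  UDL 29: wL⁴/(8EI) = 116877/EI
  triangular load, peak 41 at the free end: 11w₀L⁴/(120EI) = 121175/EI
  point load 167.4 at a = 2.68: Pa²(3L − a)/(6EI) = 7519/EI
  δ_0 = 245571/EI
Tip deflection under a unit load at B: L³/(3EI) = 802/EI.
The prop prevents deflection at B: R_B = δ_0/δ_{BB} = 245571/802 = 306.2 kN.

R_B = 306.2 kN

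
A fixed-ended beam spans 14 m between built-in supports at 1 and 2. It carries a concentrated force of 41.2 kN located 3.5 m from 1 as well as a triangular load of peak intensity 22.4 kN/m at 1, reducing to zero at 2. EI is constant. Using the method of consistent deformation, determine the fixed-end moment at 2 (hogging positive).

Take the two fixed-end moments M_1, M_2 as redundants; the released structure is the simple span 12.
On the primary (simply-supported) span, the end slopes from the loading are:
  at 1: point load 41.2 at a = 3.5: Pab(L + b)/(6LEI) = 441.6/EI
  at 2: point load 41.2 at a = 3.5: Pab(L + a)/(6LEI) = 315.4/EI
  at 1: triangular load, peak 22.4: w₀L³/(45EI) = 1366/EI
  at 2: triangular load, peak 22.4: 7w₀L³/(360EI) = 1195/EI
  θ_10 = 1808/EI,  θ_20 = 1511/EI
Flexibility coefficients: a unit moment at one end gives L/(3EI) there and L/(6EI) at the far end, so f₁₁ = f₂₂ = 4.667/EI and f₁₂ = f₂₁ = 2.333/EI.
Compatibility — zero rotation at each built-in end:
  4.667 M_1 + 2.333 M_2 = 1808
  2.333 M_1 + 4.667 M_2 = 1511
Solving the pair gives M_1 = 300.6 kN·m and M_2 = 173.4 kN·m (hogging).

M_2 = 173.4 kN·m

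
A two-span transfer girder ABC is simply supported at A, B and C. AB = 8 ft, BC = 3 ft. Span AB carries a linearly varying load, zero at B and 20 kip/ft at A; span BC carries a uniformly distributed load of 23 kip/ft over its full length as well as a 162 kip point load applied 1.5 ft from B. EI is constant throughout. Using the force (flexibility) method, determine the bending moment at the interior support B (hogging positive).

M_B = 86.21 kip·ft

Release continuity at B by inserting a hinge; the redundant is the internal moment M_B. The primary structure is two simply-supported spans AB and BC.
Discontinuity in slope at B on the released structure — sum the simple-span end rotations:
  span AB: triangular load, peak 20: 7w₀L³/(360EI) = 199.1/EI
  span BC: UDL 23: wL³/(24EI) = 25.88/EI
  span BC: point load 162 at a = 1.5: Pab(L + b)/(6LEI) = 91.12/EI
  relative rotation θ_0 = (199.1 + 117)/EI = 316.1/EI
A unit hogging moment at B produces rotation L₁/(3EI) + L₂/(3EI) = 3.667/EI.
Slope continuity at B: θ_0 = M_B·3.667/EI, so M_B = 316.1/3.667 = 86.21 kip·ft (hogging).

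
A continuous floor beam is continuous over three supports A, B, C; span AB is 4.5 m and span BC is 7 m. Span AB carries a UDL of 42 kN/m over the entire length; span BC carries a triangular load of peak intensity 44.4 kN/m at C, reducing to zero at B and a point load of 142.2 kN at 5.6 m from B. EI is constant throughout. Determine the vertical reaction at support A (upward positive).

R_A = 55.16 kN

Release continuity at B by inserting a hinge; the redundant is the internal moment M_B. The primary structure is two simply-supported spans AB and BC.
Discontinuity in slope at B on the released structure — sum the simple-span end rotations:
  span AB: UDL 42: wL³/(24EI) = 159.5/EI
  span BC: triangular load, peak 44.4: 7w₀L³/(360EI) = 296.1/EI
  span BC: point load 142.2 at a = 5.6: Pab(L + b)/(6LEI) = 223/EI
  relative rotation θ_0 = (159.5 + 519.1)/EI = 678.6/EI
A unit hogging moment at B produces rotation L₁/(3EI) + L₂/(3EI) = 3.833/EI.
Slope continuity at B: θ_0 = M_B·3.833/EI, so M_B = 678.6/3.833 = 177 kN·m (hogging).
Span AB, ΣM about A with M_B applied at B: R_B^{AB}·4.5 = 425.2 + 177, so R_B^{AB} = 133.8 kN and R_A = 189 − 133.8 = 55.16 kN.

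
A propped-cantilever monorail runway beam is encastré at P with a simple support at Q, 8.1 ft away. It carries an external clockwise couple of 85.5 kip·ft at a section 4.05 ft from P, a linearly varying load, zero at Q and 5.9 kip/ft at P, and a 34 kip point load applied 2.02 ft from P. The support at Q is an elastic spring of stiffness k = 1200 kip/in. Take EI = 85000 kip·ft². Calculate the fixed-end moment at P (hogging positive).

Release the roller at Q. Primary structure: cantilever fixed at P.
Primary-structure tip deflection at Q by superposition:
  clockwise couple 85.5 at a = 4.05: M₀a(2L − a)/(2EI) = 2104/EI
  triangular load, peak 5.9 at the fixed end: w₀L⁴/(30EI) = 846.6/EI
  point load 34 at a = 2.02: Pa²(3L − a)/(6EI) = 515.2/EI
  δ_0 = 3465/EI
Tip deflection under a unit load at Q: L³/(3EI) = 177.1/EI.
With EI = 85000 kip·ft²: δ_0 = 0.040769 ft and δ_{QQ} = 0.002084 ft/kip.
Compatibility — the spring shortens by R_Q/k under the reaction it provides: δ_0 − R_Q·δ_{QQ} = R_Q/k. With 1/k = 1/(1200×12) ft/kip = 0.000069 ft/kip, R_Q = δ_0 / (δ_{QQ} + 1/k) = 0.040769 / (0.002084 + 0.000069) = 18.93 kip.
Moment equilibrium about P: M_P = Σ(load moments about P) − R_Q·L = 218.7 − 18.93×8.1 = 65.35 kip·ft.

M_P = 65.35 kip·ft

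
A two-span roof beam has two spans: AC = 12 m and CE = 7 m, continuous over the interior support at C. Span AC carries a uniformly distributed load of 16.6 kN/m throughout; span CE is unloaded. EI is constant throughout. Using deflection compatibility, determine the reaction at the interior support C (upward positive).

Release continuity at C by inserting a hinge; the redundant is the internal moment M_C. The primary structure is two simply-supported spans AC and CE.
Discontinuity in slope at C on the released structure — sum the simple-span end rotations:
  span AC: UDL 16.6: wL³/(24EI) = 1195/EI
  relative rotation θ_0 = (1195 + 0)/EI = 1195/EI
A unit hogging moment at C produces rotation L₁/(3EI) + L₂/(3EI) = 6.333/EI.
Compatibility: M_C·(L₁+L₂)/(3EI) = θ_0, giving M_C = 188.7 kN·m (hogging).
Span AC, ΣM about A with M_C applied at C: R_C^{AC}·12 = 1195 + 188.7, so R_C^{AC} = 115.3 kN and R_A = 199.2 − 115.3 = 83.87 kN.
Span CE, ΣM about E: R_C^{CE}·7 = 0 + 188.7, so R_C^{CE} = 26.96 kN and R_E = 0 − 26.96 = -26.96 kN.
R_C = 115.3 + 26.96 = 142.3 kN.

R_C = 142.3 kN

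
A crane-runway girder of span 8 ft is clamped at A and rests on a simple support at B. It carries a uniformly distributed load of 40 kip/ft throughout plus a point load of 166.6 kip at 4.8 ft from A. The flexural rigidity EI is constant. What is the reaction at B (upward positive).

Remove the prop at B; the released (primary) structure is a cantilever built in at A.
Downward deflection at the released point B due to the loads:
  UDL 40: wL⁴/(8EI) = 20480/EI
  point load 166.6 at a = 4.8: Pa²(3L − a)/(6EI) = 12283/EI
  δ_0 = 32763/EI
Tip deflection under a unit load at B: L³/(3EI) = 170.7/EI.
Compatibility at B: δ_0 − R_B·δ_{BB} = 0, so R_B = 32763/170.7 = 192 kip.

R_B = 192 kip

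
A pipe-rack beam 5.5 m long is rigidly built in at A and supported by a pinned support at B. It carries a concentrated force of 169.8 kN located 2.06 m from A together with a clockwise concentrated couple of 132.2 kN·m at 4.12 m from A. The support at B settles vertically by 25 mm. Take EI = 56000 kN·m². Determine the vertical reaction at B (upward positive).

Take the reaction at B as the redundant and release it; the primary structure is a cantilever fixed at A.
Free-end deflection of the primary structure under the applied loading (downward +):
  point load 169.8 at a = 2.06: Pa²(3L − a)/(6EI) = 1734/EI
  clockwise couple 132.2 at a = 4.12: M₀a(2L − a)/(2EI) = 1874/EI
  δ_0 = 3608/EI
Flexibility coefficient — unit upward force at B: δ_{BB} = L³/(3EI) = 55.46/EI.
With EI = 56000 kN·m²: δ_0 = 0.064425 m and δ_{BB} = 0.00099 m/kN.
Compatibility — the beam at B must follow the support down by 0.025 m: δ_0 − R_B·δ_{BB} = 0.025, so R_B = (0.064425 − 0.025)/0.00099 = 39.81 kN.

R_B = 39.81 kN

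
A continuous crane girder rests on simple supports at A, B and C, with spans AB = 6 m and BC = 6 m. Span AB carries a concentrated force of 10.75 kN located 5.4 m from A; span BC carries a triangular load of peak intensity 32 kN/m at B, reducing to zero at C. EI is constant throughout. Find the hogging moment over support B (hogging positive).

Release continuity at B by inserting a hinge; the redundant is the internal moment M_B. The primary structure is two simply-supported spans AB and BC.
Discontinuity in slope at B on the released structure — sum the simple-span end rotations:
  span AB: point load 10.75 at a = 5.4: Pab(L + a)/(6LEI) = 11.03/EI
  span BC: triangular load, peak 32: w₀L³/(45EI) = 153.6/EI
  relative rotation θ_0 = (11.03 + 153.6)/EI = 164.6/EI
A unit hogging moment at B produces rotation L₁/(3EI) + L₂/(3EI) = 4/EI.
Compatibility: M_B·(L₁+L₂)/(3EI) = θ_0, giving M_B = 41.16 kN·m (hogging).

M_B = 41.16 kN·m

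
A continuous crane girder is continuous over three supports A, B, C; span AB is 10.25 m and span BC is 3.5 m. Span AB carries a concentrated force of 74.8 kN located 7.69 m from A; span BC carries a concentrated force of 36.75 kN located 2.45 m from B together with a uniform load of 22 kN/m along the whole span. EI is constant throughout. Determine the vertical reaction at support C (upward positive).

R_C = 33.72 kN

Take M_B as the redundant. Released structure: two simple spans AB and BC with a hinge at B.
Discontinuity in slope at B on the released structure — sum the simple-span end rotations:
  span AB: point load 74.8 at a = 7.69: Pab(L + a)/(6LEI) = 429.6/EI
  span BC: point load 36.75 at a = 2.45: Pab(L + b)/(6LEI) = 20.48/EI
  span BC: UDL 22: wL³/(24EI) = 39.3/EI
  relative rotation θ_0 = (429.6 + 59.79)/EI = 489.3/EI
A unit hogging moment at B produces rotation L₁/(3EI) + L₂/(3EI) = 4.583/EI.
Slope continuity at B: θ_0 = M_B·4.583/EI, so M_B = 489.3/4.583 = 106.8 kN·m (hogging).
Span BC, ΣM about C: R_B^{BC}·3.5 = 173.3 + 106.8, so R_B^{BC} = 80.03 kN and R_C = 113.8 − 80.03 = 33.72 kN.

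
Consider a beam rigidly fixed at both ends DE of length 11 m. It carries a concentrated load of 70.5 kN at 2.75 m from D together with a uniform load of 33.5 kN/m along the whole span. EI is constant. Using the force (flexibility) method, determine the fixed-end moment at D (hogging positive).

M_D = 446.8 kN·m

Take the two fixed-end moments M_D, M_E as redundants; the released structure is the simple span DE.
On the primary (simply-supported) span, the end slopes from the loading are:
  at D: point load 70.5 at a = 2.75: Pab(L + b)/(6LEI) = 466.5/EI
  at E: point load 70.5 at a = 2.75: Pab(L + a)/(6LEI) = 333.2/EI
  at D: UDL 33.5: wL³/(24EI) = 1858/EI
  at E: UDL 33.5: wL³/(24EI) = 1858/EI
  θ_D0 = 2324/EI,  θ_E0 = 2191/EI
Flexibility coefficients: a unit moment at one end gives L/(3EI) there and L/(6EI) at the far end, so f₁₁ = f₂₂ = 3.667/EI and f₁₂ = f₂₁ = 1.833/EI.
Compatibility — zero rotation at each built-in end:
  3.667 M_D + 1.833 M_E = 2324
  1.833 M_D + 3.667 M_E = 2191
Solving the pair gives M_D = 446.8 kN·m and M_E = 374.1 kN·m (hogging).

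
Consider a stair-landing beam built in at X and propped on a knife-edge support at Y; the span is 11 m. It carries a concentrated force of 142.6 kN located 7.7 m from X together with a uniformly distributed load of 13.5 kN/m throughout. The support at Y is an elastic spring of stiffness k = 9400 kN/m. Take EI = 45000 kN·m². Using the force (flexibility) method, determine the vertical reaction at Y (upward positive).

Take the reaction at Y as the redundant and release it; the primary structure is a cantilever fixed at X.
Deflection at Y on the released cantilever, summing each load's contribution:
  point load 142.6 at a = 7.7: Pa²(3L − a)/(6EI) = 35651/EI
  UDL 13.5: wL⁴/(8EI) = 24707/EI
  δ_0 = 60358/EI
Tip deflection under a unit load at Y: L³/(3EI) = 443.7/EI.
With EI = 45000 kN·m²: δ_0 = 1.3413 m and δ_{YY} = 0.009859 m/kN.
Compatibility — the spring shortens by R_Y/k under the reaction it provides: δ_0 − R_Y·δ_{YY} = R_Y/k. With 1/k = 0.000106 m/kN, R_Y = δ_0 / (δ_{YY} + 1/k) = 1.3413 / (0.009859 + 0.000106) = 134.6 kN.

R_Y = 134.6 kN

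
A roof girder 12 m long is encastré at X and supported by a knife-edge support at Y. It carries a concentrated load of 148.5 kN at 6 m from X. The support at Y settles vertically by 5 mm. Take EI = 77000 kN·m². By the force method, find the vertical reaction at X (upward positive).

R_X = 102.8 kN

Take the reaction at Y as the redundant and release it; the primary structure is a cantilever fixed at X.
Downward deflection at the released point Y due to the loads:
  point load 148.5 at a = 6: Pa²(3L − a)/(6EI) = 26730/EI
Tip deflection under a unit load at Y: L³/(3EI) = 576/EI.
With EI = 77000 kN·m²: δ_0 = 0.34714 m and δ_{YY} = 0.007481 m/kN.
Compatibility — the beam at Y must follow the support down by 0.005 m: δ_0 − R_Y·δ_{YY} = 0.005, so R_Y = (0.34714 − 0.005)/0.007481 = 45.74 kN.
Vertical equilibrium: R_X = ΣP − R_Y = 148.5 − 45.74 = 102.8 kN.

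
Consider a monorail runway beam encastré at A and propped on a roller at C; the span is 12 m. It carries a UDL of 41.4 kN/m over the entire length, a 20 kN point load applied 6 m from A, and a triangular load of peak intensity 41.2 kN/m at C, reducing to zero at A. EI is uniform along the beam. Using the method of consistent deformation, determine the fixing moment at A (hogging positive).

M_A = 1136 kN·m

Remove the prop at C; the released (primary) structure is a cantilever built in at A.
Deflection at C on the released cantilever, summing each load's contribution:
  UDL 41.4: wL⁴/(8EI) = 107309/EI
  point load 20 at a = 6: Pa²(3L − a)/(6EI) = 3600/EI
  triangular load, peak 41.2 at the free end: 11w₀L⁴/(120EI) = 78313/EI
  δ_0 = 189222/EI
Tip deflection under a unit load at C: L³/(3EI) = 576/EI.
Compatibility at C: δ_0 − R_C·δ_{CC} = 0, so R_C = 189222/576 = 328.5 kN.
Moment equilibrium about A: M_A = Σ(load moments about A) − R_C·L = 5078 − 328.5×12 = 1136 kN·m.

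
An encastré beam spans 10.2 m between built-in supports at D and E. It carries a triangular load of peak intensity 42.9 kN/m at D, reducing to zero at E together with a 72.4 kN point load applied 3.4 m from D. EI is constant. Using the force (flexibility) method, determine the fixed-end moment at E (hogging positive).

M_E = 203.5 kN·m

Release both end moments; the primary structure is a simply-supported span DE with redundants M_D and M_E.
On the primary (simply-supported) span, the end slopes from the loading are:
  at D: triangular load, peak 42.9: w₀L³/(45EI) = 1012/EI
  at E: triangular load, peak 42.9: 7w₀L³/(360EI) = 885.2/EI
  at D: point load 72.4 at a = 3.4: Pab(L + b)/(6LEI) = 465/EI
  at E: point load 72.4 at a = 3.4: Pab(L + a)/(6LEI) = 372/EI
  θ_D0 = 1477/EI,  θ_E0 = 1257/EI
Flexibility coefficients: a unit moment at one end gives L/(3EI) there and L/(6EI) at the far end, so f₁₁ = f₂₂ = 3.4/EI and f₁₂ = f₂₁ = 1.7/EI.
Compatibility — zero rotation at each built-in end:
  3.4 M_D + 1.7 M_E = 1477
  1.7 M_D + 3.4 M_E = 1257
Solving the pair gives M_D = 332.6 kN·m and M_E = 203.5 kN·m (hogging).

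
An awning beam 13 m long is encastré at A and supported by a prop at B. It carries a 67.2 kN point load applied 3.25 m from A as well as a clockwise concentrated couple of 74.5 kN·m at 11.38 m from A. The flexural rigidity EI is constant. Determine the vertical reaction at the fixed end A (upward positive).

R_A = 52.96 kN

Take the reaction at B as the redundant and release it; the primary structure is a cantilever fixed at A.
Deflection at B on the released cantilever, summing each load's contribution:
  point load 67.2 at a = 3.25: Pa²(3L − a)/(6EI) = 4229/EI
  clockwise couple 74.5 at a = 11.38: M₀a(2L − a)/(2EI) = 6197/EI
  δ_0 = 10427/EI
Tip deflection under a unit load at B: L³/(3EI) = 732.3/EI.
The prop prevents deflection at B: R_B = δ_0/δ_{BB} = 10427/732.3 = 14.24 kN.
Vertical equilibrium: R_A = ΣP − R_B = 67.2 − 14.24 = 52.96 kN.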